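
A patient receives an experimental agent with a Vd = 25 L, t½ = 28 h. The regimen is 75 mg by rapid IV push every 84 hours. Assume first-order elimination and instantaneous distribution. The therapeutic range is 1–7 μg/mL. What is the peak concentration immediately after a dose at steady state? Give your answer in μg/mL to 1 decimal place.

The dosing interval is 3 half-lives, so f = 2^(−3) = 0.125.
At steady state, R = 1/(1 − 0.125) = 8/7.
Single-dose peak C₀ = D/Vd = 75/25 = 3 μg/mL.
Steady-state peak Cmax,ss = C₀·R = 3 × 8/7 ≈ 3.429 μg/mL.
Peak 3.4 μg/mL vs MTC 7 μg/mL: below toxic threshold.

3.4 μg/mL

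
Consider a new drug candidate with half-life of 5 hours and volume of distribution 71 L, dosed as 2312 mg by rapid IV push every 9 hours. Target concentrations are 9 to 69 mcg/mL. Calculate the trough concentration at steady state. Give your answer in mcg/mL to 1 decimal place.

Over one 9-h interval, 9/5 ≈ 1.8 half-lives elapse, leaving f ≈ 0.2872 of each dose.
Accumulation ratio R = 1/(1 − f) ≈ 1/0.7128 ≈ 1.4029.
Single-dose peak C₀ = D/Vd = 2312/71 ≈ 32.563 mcg/mL.
Cmax,ss = C₀/(1 − f) ≈ 32.563/0.7128 ≈ 45.683 mcg/mL.
Steady-state trough Cmin,ss = Cmax,ss·f ≈ 45.683 × 0.2872 ≈ 13.120 mcg/mL.
Trough 13.1 mcg/mL vs MEC 9 mcg/mL: adequate.

13.1 mcg/mL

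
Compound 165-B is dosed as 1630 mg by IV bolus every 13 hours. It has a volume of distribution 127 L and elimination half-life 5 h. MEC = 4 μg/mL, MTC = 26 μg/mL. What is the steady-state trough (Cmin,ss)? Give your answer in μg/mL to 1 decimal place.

2.5 μg/mL

τ/t½ = 13/5 ≈ 2.6, so fraction remaining f = (1/2)^(13/5) ≈ 0.1649.
Each bolus raises the concentration by D/Vd = 1630/127 ≈ 12.835 μg/mL.
Steady-state trough Cmin,ss = C₀·f/(1−f) ≈ 12.835 × 0.1649/0.8351 ≈ 2.534 μg/mL.
Trough 2.5 μg/mL vs MEC 4 μg/mL: subtherapeutic.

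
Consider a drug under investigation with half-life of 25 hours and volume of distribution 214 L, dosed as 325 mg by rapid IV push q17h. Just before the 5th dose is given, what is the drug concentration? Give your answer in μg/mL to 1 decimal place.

2.1 μg/mL

f = (1/2)^(τ/t½) = (1/2)^(17/25) ≈ 0.6242.
C₀ = D/Vd = 325/214 ≈ 1.519 μg/mL.
Before the 5th dose, 4 doses have been given. Superposition: Cmin = C₀·(f + f² + … + f^4).
≈ 1.519 × (0.6242 + 0.3896 + 0.2432 + 0.1518) ≈ 1.519 × 1.4088 ≈ 2.140 μg/mL.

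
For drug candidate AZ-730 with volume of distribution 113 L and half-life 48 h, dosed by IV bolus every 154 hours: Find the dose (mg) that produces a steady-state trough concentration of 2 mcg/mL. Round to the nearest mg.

τ/t½ = 154/48 ≈ 3.2083, so f = (1/2)^(154/48) ≈ 0.108192.
Cmin,ss = (D/Vd)·f/(1−f), so D = Cmin,ss·Vd·(1−f)/f.
D = 2 × 113 × (1−f)/f ≈ 2 × 113 × 8.24283 ≈ 1862.88 mg.

1863 mg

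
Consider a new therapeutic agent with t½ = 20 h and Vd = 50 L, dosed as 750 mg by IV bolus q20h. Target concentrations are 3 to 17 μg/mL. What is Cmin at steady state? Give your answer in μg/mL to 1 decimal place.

15.0 μg/mL

τ = 20 h = 1 half-life, so f = (1/2)^1 = 0.5.
Accumulation ratio R = 1/(1 − f) = 1/0.5 = 2/1.
Single-dose peak C₀ = D/Vd = 750/50 = 15 μg/mL.
Steady-state peak Cmax,ss = C₀·R = 15 × 2/1 ≈ 30.000 μg/mL.
Steady-state trough Cmin,ss = Cmax,ss·f ≈ 30.000 × 0.5 ≈ 15.000 μg/mL.
Trough 15.0 μg/mL vs MEC 3 μg/mL: adequate.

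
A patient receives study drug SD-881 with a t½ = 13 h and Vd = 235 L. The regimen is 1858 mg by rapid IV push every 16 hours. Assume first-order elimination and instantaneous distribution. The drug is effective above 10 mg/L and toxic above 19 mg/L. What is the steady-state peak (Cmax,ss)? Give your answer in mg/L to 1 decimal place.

τ/t½ = 16/13 ≈ 1.2308, so fraction remaining f = (1/2)^(16/13) ≈ 0.4261.
At steady state, accumulation factor R = 1/(1 − e^(−kτ)) ≈ 1.7425.
Single-dose peak C₀ = D/Vd = 1858/235 ≈ 7.906 mg/L.
Steady-state peak Cmax,ss = C₀·R ≈ 7.906 × 1.7425 ≈ 13.776 mg/L.
Peak 13.8 mg/L vs MTC 19 mg/L: below toxic threshold.

13.8 mg/L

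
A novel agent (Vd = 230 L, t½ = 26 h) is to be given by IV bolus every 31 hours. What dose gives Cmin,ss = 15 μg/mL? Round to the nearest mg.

4434 mg

τ/t½ = 31/26 ≈ 1.1923, so f = (1/2)^(31/26) ≈ 0.437602.
Cmin,ss = (D/Vd)·f/(1−f), so D = Cmin,ss·Vd·(1−f)/f.
D = 15 × 230 × (1−f)/f ≈ 15 × 230 × 1.28518 ≈ 4433.87 mg.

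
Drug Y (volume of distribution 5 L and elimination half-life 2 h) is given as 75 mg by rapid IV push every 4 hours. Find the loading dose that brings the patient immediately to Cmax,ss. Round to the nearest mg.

f = (1/2)^(4/2) ≈ 0.250000; accumulation ratio R = 1/(1−f) ≈ 1.33333.
Loading dose to hit Cmax,ss on first dose: D_load = D_maint·R ≈ 75 × 1.33333 ≈ 100.00 mg.

100 mg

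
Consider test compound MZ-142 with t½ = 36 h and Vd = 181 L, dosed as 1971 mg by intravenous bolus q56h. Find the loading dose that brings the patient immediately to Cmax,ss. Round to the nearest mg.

f = (1/2)^(56/36) ≈ 0.340198; accumulation ratio R = 1/(1−f) ≈ 1.51561.
Loading dose to hit Cmax,ss on first dose: D_load = D_maint·R ≈ 1971 × 1.51561 ≈ 2987.27 mg.

2987 mg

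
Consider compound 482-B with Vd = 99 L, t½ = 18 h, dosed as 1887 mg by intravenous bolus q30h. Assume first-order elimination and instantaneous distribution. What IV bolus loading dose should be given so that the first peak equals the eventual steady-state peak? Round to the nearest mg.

f = (1/2)^(30/18) ≈ 0.314980; accumulation ratio R = 1/(1−f) ≈ 1.45981.
Loading dose to hit Cmax,ss on first dose: D_load = D_maint·R ≈ 1887 × 1.45981 ≈ 2754.66 mg.

2755 mg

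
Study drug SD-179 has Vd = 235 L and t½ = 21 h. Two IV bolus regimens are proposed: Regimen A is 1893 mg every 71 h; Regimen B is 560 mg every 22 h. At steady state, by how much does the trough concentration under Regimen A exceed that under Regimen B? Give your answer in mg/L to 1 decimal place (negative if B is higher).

-1.4 mg/L

Regimen A: f = (1/2)^(71/21) ≈ 0.0960; Cmin,ss = (1893/235)·f/(1−f) ≈ 0.855 mg/L.
Regimen B: f = (1/2)^(22/21) ≈ 0.4838; Cmin,ss = (560/235)·f/(1−f) ≈ 2.233 mg/L.
Difference ≈ 0.855 − 2.233 ≈ -1.378 mg/L.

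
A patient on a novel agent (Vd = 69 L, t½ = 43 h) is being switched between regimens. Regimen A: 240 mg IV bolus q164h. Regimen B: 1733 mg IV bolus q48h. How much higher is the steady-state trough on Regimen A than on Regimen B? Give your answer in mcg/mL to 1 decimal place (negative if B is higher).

-21.2 mcg/mL

Regimen A: f = (1/2)^(164/43) ≈ 0.0711; Cmin,ss = (240/69)·f/(1−f) ≈ 0.266 mcg/mL.
Regimen B: f = (1/2)^(48/43) ≈ 0.4613; Cmin,ss = (1733/69)·f/(1−f) ≈ 21.507 mcg/mL.
Difference ≈ 0.266 − 21.507 ≈ -21.241 mcg/mL.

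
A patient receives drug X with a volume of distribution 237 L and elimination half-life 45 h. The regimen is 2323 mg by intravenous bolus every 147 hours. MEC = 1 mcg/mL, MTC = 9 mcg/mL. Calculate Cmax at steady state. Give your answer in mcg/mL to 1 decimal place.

k = ln2/t½ = ln2/45 ≈ 0.015403 h⁻¹; fraction remaining f = e^(−kτ) = e^(−0.015403×147) ≈ 0.1039.
At steady state, accumulation factor R = 1/(1 − e^(−kτ)) ≈ 1.1159.
Each bolus raises the concentration by D/Vd = 2323/237 ≈ 9.802 mcg/mL.
Steady-state peak Cmax,ss = C₀·R ≈ 9.802 × 1.1159 ≈ 10.938 mcg/mL.
Peak 10.9 mcg/mL vs MTC 9 mcg/mL: exceeds toxic threshold.

10.9 mcg/mL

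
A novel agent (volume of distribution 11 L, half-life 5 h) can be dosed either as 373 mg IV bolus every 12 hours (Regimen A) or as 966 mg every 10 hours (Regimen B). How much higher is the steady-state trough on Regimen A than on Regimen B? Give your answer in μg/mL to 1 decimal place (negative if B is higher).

-21.3 μg/mL

Regimen A: f = (1/2)^(12/5) ≈ 0.1895; Cmin,ss = (373/11)·f/(1−f) ≈ 7.928 μg/mL.
Regimen B: f = (1/2)^(10/5) ≈ 0.2500; Cmin,ss = (966/11)·f/(1−f) ≈ 29.273 μg/mL.
Difference ≈ 7.928 − 29.273 ≈ -21.345 μg/mL.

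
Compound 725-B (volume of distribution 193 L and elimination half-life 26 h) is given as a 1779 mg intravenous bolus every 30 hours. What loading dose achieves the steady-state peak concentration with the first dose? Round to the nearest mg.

3231 mg

f = (1/2)^(30/26) ≈ 0.449425; accumulation ratio R = 1/(1−f) ≈ 1.81628.
Loading dose to hit Cmax,ss on first dose: D_load = D_maint·R ≈ 1779 × 1.81628 ≈ 3231.16 mg.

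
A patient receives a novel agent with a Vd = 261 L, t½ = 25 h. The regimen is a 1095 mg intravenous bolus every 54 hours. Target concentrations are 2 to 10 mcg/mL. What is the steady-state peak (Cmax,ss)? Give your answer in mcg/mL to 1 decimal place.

τ/t½ = 54/25 ≈ 2.16, so fraction remaining f = (1/2)^(54/25) ≈ 0.2238.
At steady state, accumulation factor R = 1/(1 − e^(−kτ)) ≈ 1.2883.
Single-dose peak C₀ = D/Vd = 1095/261 ≈ 4.195 mcg/mL.
Steady-state peak Cmax,ss = C₀·R ≈ 4.195 × 1.2883 ≈ 5.404 mcg/mL.
Peak 5.4 mcg/mL vs MTC 10 mcg/mL: below toxic threshold.

5.4 mcg/mL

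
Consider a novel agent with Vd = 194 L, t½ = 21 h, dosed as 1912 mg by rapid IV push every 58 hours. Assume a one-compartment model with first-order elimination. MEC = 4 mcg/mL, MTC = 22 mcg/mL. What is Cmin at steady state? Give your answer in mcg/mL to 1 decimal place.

1.7 mcg/mL

τ/t½ = 58/21 ≈ 2.7619, so fraction remaining f = (1/2)^(58/21) ≈ 0.1474.
Accumulation ratio R = 1/(1 − f) ≈ 1/0.8526 ≈ 1.1729.
Single-dose peak C₀ = D/Vd = 1912/194 ≈ 9.856 mcg/mL.
Cmax,ss = C₀/(1 − f) ≈ 9.856/0.8526 ≈ 11.560 mcg/mL.
One interval later, Cmin,ss = Cmax,ss·e^(−kτ) ≈ 11.560 × 0.1474 ≈ 1.704 mcg/mL.
Trough 1.7 mcg/mL vs MEC 4 mcg/mL: subtherapeutic.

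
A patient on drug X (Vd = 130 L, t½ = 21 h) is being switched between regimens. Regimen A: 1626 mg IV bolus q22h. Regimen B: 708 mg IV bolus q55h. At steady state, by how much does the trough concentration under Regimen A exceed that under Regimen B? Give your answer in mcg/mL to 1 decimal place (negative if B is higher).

10.7 mcg/mL

Regimen A: f = (1/2)^(22/21) ≈ 0.4838; Cmin,ss = (1626/130)·f/(1−f) ≈ 11.723 mcg/mL.
Regimen B: f = (1/2)^(55/21) ≈ 0.1628; Cmin,ss = (708/130)·f/(1−f) ≈ 1.059 mcg/mL.
Difference ≈ 11.723 − 1.059 ≈ 10.664 mcg/mL.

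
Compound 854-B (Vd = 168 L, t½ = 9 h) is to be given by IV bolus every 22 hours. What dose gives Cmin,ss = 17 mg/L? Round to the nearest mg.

12690 mg

τ/t½ = 22/9 ≈ 2.4444, so f = (1/2)^(22/9) ≈ 0.183717.
Cmin,ss = (D/Vd)·f/(1−f), so D = Cmin,ss·Vd·(1−f)/f.
D = 17 × 168 × (1−f)/f ≈ 17 × 168 × 4.44315 ≈ 12689.64 mg.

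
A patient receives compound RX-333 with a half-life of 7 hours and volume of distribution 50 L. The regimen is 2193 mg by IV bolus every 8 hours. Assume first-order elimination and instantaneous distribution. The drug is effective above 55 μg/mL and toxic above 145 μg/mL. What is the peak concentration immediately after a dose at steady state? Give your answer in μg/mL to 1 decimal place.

80.2 μg/mL

Over one 8-h interval, 8/7 ≈ 1.1429 half-lives elapse, leaving f ≈ 0.4529 of each dose.
At steady state, accumulation factor R = 1/(1 − e^(−kτ)) ≈ 1.8278.
Single-dose peak C₀ = D/Vd = 2193/50 ≈ 43.860 μg/mL.
Steady-state peak Cmax,ss = C₀·R ≈ 43.860 × 1.8278 ≈ 80.167 μg/mL.
Peak 80.2 μg/mL vs MTC 145 μg/mL: below toxic threshold.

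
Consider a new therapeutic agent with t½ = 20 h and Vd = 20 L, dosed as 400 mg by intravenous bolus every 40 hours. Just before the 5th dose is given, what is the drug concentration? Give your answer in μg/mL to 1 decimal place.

6.6 μg/mL

f = (1/2)^(τ/t½) = (1/2)^(40/20) ≈ 0.2500.
C₀ = D/Vd = 400/20 ≈ 20.000 μg/mL.
Before the 5th dose, 4 doses have been given. Superposition: Cmin = C₀·(f + f² + … + f^4).
≈ 20.000 × (0.2500 + 0.0625 + 0.0156 + 0.0039) ≈ 20.000 × 0.3320 ≈ 6.640 μg/mL.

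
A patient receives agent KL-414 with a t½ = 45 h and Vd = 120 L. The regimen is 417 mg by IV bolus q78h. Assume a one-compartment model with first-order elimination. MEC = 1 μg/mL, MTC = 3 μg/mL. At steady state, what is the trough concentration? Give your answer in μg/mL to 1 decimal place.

1.5 μg/mL

Over one 78-h interval, 78/45 ≈ 1.7333 half-lives elapse, leaving f ≈ 0.3008 of each dose.
Accumulation ratio R = 1/(1 − f) ≈ 1/0.6992 ≈ 1.4302.
Each bolus raises the concentration by D/Vd = 417/120 ≈ 3.475 μg/mL.
Cmax,ss = C₀/(1 − f) ≈ 3.475/0.6992 ≈ 4.970 μg/mL.
Steady-state trough Cmin,ss = Cmax,ss·f ≈ 4.970 × 0.3008 ≈ 1.495 μg/mL.
Trough 1.5 μg/mL vs MEC 1 μg/mL: adequate.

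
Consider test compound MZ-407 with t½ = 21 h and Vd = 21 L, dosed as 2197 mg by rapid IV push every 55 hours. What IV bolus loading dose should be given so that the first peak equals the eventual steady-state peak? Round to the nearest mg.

2624 mg

f = (1/2)^(55/21) ≈ 0.162775; accumulation ratio R = 1/(1−f) ≈ 1.19442.
Loading dose to hit Cmax,ss on first dose: D_load = D_maint·R ≈ 2197 × 1.19442 ≈ 2624.14 mg.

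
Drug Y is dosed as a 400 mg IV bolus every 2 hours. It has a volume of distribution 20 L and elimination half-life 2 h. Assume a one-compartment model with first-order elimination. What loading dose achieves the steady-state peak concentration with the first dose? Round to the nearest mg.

800 mg

f = (1/2)^(2/2) ≈ 0.500000; accumulation ratio R = 1/(1−f) ≈ 2.00000.
Loading dose to hit Cmax,ss on first dose: D_load = D_maint·R ≈ 400 × 2.00000 ≈ 800.00 mg.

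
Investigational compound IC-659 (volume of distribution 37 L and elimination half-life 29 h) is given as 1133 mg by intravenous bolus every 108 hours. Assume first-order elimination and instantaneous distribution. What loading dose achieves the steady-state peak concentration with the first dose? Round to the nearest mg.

f = (1/2)^(108/29) ≈ 0.075670; accumulation ratio R = 1/(1−f) ≈ 1.08186.
Loading dose to hit Cmax,ss on first dose: D_load = D_maint·R ≈ 1133 × 1.08186 ≈ 1225.75 mg.

1226 mg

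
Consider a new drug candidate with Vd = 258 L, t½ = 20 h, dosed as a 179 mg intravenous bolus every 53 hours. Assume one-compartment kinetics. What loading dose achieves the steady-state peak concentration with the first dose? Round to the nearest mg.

213 mg

f = (1/2)^(53/20) ≈ 0.159320; accumulation ratio R = 1/(1−f) ≈ 1.18951.
Loading dose to hit Cmax,ss on first dose: D_load = D_maint·R ≈ 179 × 1.18951 ≈ 212.92 mg.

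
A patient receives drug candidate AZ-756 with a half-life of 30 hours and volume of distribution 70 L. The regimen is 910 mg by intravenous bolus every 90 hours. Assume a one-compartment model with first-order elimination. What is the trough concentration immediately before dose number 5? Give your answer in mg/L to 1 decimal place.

f = (1/2)^(τ/t½) = (1/2)^(90/30) ≈ 0.1250.
C₀ = D/Vd = 910/70 ≈ 13.000 mg/L.
Before the 5th dose, 4 doses have been given. Superposition: Cmin = C₀·(f + f² + … + f^4).
≈ 13.000 × (0.1250 + 0.0156 + 0.0020 + 0.0002) ≈ 13.000 × 0.1428 ≈ 1.856 mg/L.

1.9 mg/L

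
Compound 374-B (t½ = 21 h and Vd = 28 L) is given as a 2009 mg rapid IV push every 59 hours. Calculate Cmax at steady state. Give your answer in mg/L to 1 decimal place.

Over one 59-h interval, 59/21 ≈ 2.8095 half-lives elapse, leaving f ≈ 0.1426 of each dose.
At steady state, accumulation factor R = 1/(1 − e^(−kτ)) ≈ 1.1663.
Single-dose peak C₀ = D/Vd = 2009/28 ≈ 71.750 mg/L.
Steady-state peak Cmax,ss = C₀·R ≈ 71.750 × 1.1663 ≈ 83.682 mg/L.

83.7 mg/L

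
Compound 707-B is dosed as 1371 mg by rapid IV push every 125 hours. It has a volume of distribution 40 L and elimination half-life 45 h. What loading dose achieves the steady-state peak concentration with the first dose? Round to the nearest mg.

f = (1/2)^(125/45) ≈ 0.145816; accumulation ratio R = 1/(1−f) ≈ 1.17071.
Loading dose to hit Cmax,ss on first dose: D_load = D_maint·R ≈ 1371 × 1.17071 ≈ 1605.04 mg.

1605 mg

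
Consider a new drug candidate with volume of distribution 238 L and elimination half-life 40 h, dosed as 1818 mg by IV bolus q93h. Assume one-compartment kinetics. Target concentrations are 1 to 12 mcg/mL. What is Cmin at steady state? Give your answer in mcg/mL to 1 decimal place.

1.9 mcg/mL

Over one 93-h interval, 93/40 ≈ 2.325 half-lives elapse, leaving f ≈ 0.1996 of each dose.
Each bolus raises the concentration by D/Vd = 1818/238 ≈ 7.639 mcg/mL.
Steady-state trough Cmin,ss = C₀·f/(1−f) ≈ 7.639 × 0.1996/0.8004 ≈ 1.905 mcg/mL.
Trough 1.9 mcg/mL vs MEC 1 mcg/mL: adequate.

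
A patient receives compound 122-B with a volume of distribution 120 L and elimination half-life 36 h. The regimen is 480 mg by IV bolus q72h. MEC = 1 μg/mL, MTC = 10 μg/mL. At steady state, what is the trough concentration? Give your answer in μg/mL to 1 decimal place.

1.3 μg/mL

τ = 72 h = 2 half-lives, so f = (1/2)^2 = 0.25.
Accumulation ratio R = 1/(1 − f) = 1/0.75 = 4/3.
Single-dose peak C₀ = D/Vd = 480/120 = 4 μg/mL.
Steady-state peak Cmax,ss = C₀·R = 4 × 4/3 ≈ 5.333 μg/mL.
Steady-state trough Cmin,ss = Cmax,ss·f ≈ 5.333 × 0.25 ≈ 1.333 μg/mL.
Trough 1.3 μg/mL vs MEC 1 μg/mL: adequate.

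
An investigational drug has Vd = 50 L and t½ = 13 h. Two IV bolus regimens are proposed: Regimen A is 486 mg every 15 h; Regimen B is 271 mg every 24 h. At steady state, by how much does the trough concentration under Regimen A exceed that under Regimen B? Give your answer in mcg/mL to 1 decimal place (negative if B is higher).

5.8 mcg/mL

Regimen A: f = (1/2)^(15/13) ≈ 0.4494; Cmin,ss = (486/50)·f/(1−f) ≈ 7.933 mcg/mL.
Regimen B: f = (1/2)^(24/13) ≈ 0.2781; Cmin,ss = (271/50)·f/(1−f) ≈ 2.088 mcg/mL.
Difference ≈ 7.933 − 2.088 ≈ 5.845 mcg/mL.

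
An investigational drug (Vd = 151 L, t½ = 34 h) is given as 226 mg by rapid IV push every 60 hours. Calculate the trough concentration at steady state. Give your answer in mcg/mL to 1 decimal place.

0.6 mcg/mL

k = ln2/t½ = ln2/34 ≈ 0.020387 h⁻¹; fraction remaining f = e^(−kτ) = e^(−0.020387×60) ≈ 0.2943.
Single-dose peak C₀ = D/Vd = 226/151 ≈ 1.497 mcg/mL.
Steady-state trough Cmin,ss = C₀·f/(1−f) ≈ 1.497 × 0.2943/0.7057 ≈ 0.624 mcg/mL.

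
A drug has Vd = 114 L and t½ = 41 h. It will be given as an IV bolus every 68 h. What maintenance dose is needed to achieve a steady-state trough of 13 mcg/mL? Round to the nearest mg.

τ/t½ = 68/41 ≈ 1.6585, so f = (1/2)^(68/41) ≈ 0.316760.
Cmin,ss = (D/Vd)·f/(1−f), so D = Cmin,ss·Vd·(1−f)/f.
D = 13 × 114 × (1−f)/f ≈ 13 × 114 × 2.15696 ≈ 3196.61 mg.

3197 mg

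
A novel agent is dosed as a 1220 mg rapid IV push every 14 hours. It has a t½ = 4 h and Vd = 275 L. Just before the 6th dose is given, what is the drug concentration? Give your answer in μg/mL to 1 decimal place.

f = (1/2)^(τ/t½) = (1/2)^(14/4) ≈ 0.0884.
C₀ = D/Vd = 1220/275 ≈ 4.436 μg/mL.
Before the 6th dose, 5 doses have been given. Superposition: Cmin = C₀·(f + f² + … + f^5).
≈ 4.436 × (0.0884 + 0.0078 + 0.0007 + 0.0001 + 0.0000) ≈ 4.436 × 0.0970 ≈ 0.430 μg/mL.

0.4 μg/mL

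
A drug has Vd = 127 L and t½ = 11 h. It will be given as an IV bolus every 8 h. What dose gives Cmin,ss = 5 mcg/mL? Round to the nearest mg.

416 mg

τ/t½ = 8/11 ≈ 0.72727, so f = (1/2)^(8/11) ≈ 0.604045.
Cmin,ss = (D/Vd)·f/(1−f), so D = Cmin,ss·Vd·(1−f)/f.
D = 5 × 127 × (1−f)/f ≈ 5 × 127 × 0.65551 ≈ 416.25 mg.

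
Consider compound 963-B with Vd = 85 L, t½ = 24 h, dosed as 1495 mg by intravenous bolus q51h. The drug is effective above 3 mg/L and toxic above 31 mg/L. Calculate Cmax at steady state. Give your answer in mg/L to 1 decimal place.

Over one 51-h interval, 51/24 ≈ 2.125 half-lives elapse, leaving f ≈ 0.2293 of each dose.
Accumulation ratio R = 1/(1 − f) ≈ 1/0.7707 ≈ 1.2975.
Single-dose peak C₀ = D/Vd = 1495/85 ≈ 17.588 mg/L.
Steady-state peak Cmax,ss = C₀·R ≈ 17.588 × 1.2975 ≈ 22.820 mg/L.
Peak 22.8 mg/L vs MTC 31 mg/L: below toxic threshold.

22.8 mg/L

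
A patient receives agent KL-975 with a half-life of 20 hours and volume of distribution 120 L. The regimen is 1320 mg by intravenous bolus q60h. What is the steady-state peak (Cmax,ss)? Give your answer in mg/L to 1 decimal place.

12.6 mg/L

The dosing interval is 3 half-lives, so f = 2^(−3) = 0.125.
Accumulation ratio R = 1/(1 − f) = 1/0.875 = 8/7.
Single-dose peak C₀ = D/Vd = 1320/120 = 11 mg/L.
Steady-state peak Cmax,ss = C₀·R = 11 × 8/7 ≈ 12.571 mg/L.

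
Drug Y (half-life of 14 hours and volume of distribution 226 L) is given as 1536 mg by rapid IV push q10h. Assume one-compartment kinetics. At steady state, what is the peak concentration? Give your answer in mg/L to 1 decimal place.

17.4 mg/L

k = ln2/t½ = ln2/14 ≈ 0.049511 h⁻¹; fraction remaining f = e^(−kτ) = e^(−0.049511×10) ≈ 0.6095.
Accumulation ratio R = 1/(1 − f) ≈ 1/0.3905 ≈ 2.5608.
Each bolus raises the concentration by D/Vd = 1536/226 ≈ 6.796 mg/L.
Steady-state peak Cmax,ss = C₀·R ≈ 6.796 × 2.5608 ≈ 17.403 mg/L.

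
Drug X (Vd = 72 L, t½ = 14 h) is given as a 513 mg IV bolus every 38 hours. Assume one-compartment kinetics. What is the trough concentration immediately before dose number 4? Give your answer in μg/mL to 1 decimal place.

f = (1/2)^(τ/t½) = (1/2)^(38/14) ≈ 0.1524.
C₀ = D/Vd = 513/72 ≈ 7.125 μg/mL.
Before the 4th dose, 3 doses have been given. Superposition: Cmin = C₀·(f + f² + … + f^3).
≈ 7.125 × (0.1524 + 0.0232 + 0.0035) ≈ 7.125 × 0.1791 ≈ 1.276 μg/mL.

1.3 μg/mL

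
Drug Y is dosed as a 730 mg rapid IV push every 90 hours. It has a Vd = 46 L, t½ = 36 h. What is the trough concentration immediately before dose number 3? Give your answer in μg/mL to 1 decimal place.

3.3 μg/mL

f = (1/2)^(τ/t½) = (1/2)^(90/36) ≈ 0.1768.
C₀ = D/Vd = 730/46 ≈ 15.870 μg/mL.
Before the 3rd dose, 2 doses have been given. Superposition: Cmin = C₀·(f + f²).
≈ 15.870 × (0.1768 + 0.0313) ≈ 15.870 × 0.2081 ≈ 3.303 μg/mL.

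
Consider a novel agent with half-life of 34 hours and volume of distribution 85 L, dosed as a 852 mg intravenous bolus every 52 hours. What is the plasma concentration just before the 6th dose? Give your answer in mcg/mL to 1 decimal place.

f = (1/2)^(τ/t½) = (1/2)^(52/34) ≈ 0.3464.
C₀ = D/Vd = 852/85 ≈ 10.024 mcg/mL.
Before the 6th dose, 5 doses have been given. Superposition: Cmin = C₀·(f + f² + … + f^5).
≈ 10.024 × (0.3464 + 0.1200 + 0.0416 + 0.0144 + 0.0050) ≈ 10.024 × 0.5274 ≈ 5.287 mcg/mL.

5.3 mcg/mL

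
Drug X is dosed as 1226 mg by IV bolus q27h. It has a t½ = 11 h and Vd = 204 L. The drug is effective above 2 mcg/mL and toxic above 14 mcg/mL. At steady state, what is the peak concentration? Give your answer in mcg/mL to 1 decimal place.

τ/t½ = 27/11 ≈ 2.4545, so fraction remaining f = (1/2)^(27/11) ≈ 0.1824.
At steady state, accumulation factor R = 1/(1 − e^(−kτ)) ≈ 1.2231.
Single-dose peak C₀ = D/Vd = 1226/204 ≈ 6.010 mcg/mL.
Steady-state peak Cmax,ss = C₀·R ≈ 6.010 × 1.2231 ≈ 7.351 mcg/mL.
Peak 7.4 mcg/mL vs MTC 14 mcg/mL: below toxic threshold.

7.4 mcg/mL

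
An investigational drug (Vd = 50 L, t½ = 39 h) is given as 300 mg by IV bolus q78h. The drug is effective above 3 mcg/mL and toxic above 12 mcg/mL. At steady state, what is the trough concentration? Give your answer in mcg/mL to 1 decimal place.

2.0 mcg/mL

The dosing interval is 2 half-lives, so f = 2^(−2) = 0.25.
Accumulation ratio R = 1/(1 − f) = 1/0.75 = 4/3.
Single-dose peak C₀ = D/Vd = 300/50 = 6 mcg/mL.
Steady-state peak Cmax,ss = C₀·R = 6 × 4/3 ≈ 8.000 mcg/mL.
Steady-state trough Cmin,ss = Cmax,ss·f ≈ 8.000 × 0.25 ≈ 2.000 mcg/mL.
Trough 2.0 mcg/mL vs MEC 3 mcg/mL: subtherapeutic.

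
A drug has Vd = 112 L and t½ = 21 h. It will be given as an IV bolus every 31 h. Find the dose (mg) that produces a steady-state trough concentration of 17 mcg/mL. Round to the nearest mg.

τ/t½ = 31/21 ≈ 1.4762, so f = (1/2)^(31/21) ≈ 0.359437.
Cmin,ss = (D/Vd)·f/(1−f), so D = Cmin,ss·Vd·(1−f)/f.
D = 17 × 112 × (1−f)/f ≈ 17 × 112 × 1.78213 ≈ 3393.18 mg.

3393 mg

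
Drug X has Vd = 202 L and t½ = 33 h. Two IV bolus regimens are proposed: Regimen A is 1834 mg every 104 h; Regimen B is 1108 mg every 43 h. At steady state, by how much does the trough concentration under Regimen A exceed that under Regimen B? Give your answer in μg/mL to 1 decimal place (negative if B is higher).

-2.6 μg/mL

Regimen A: f = (1/2)^(104/33) ≈ 0.1125; Cmin,ss = (1834/202)·f/(1−f) ≈ 1.151 μg/mL.
Regimen B: f = (1/2)^(43/33) ≈ 0.4053; Cmin,ss = (1108/202)·f/(1−f) ≈ 3.738 μg/mL.
Difference ≈ 1.151 − 3.738 ≈ -2.587 μg/mL.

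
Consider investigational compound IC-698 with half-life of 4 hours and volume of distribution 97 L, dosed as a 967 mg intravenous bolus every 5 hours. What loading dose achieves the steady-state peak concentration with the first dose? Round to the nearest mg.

f = (1/2)^(5/4) ≈ 0.420448; accumulation ratio R = 1/(1−f) ≈ 1.72547.
Loading dose to hit Cmax,ss on first dose: D_load = D_maint·R ≈ 967 × 1.72547 ≈ 1668.53 mg.

1669 mg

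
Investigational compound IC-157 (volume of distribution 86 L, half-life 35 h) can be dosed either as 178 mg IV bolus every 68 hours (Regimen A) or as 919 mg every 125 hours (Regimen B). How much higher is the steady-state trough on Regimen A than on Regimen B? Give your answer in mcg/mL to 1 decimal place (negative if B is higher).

Regimen A: f = (1/2)^(68/35) ≈ 0.2601; Cmin,ss = (178/86)·f/(1−f) ≈ 0.728 mcg/mL.
Regimen B: f = (1/2)^(125/35) ≈ 0.0841; Cmin,ss = (919/86)·f/(1−f) ≈ 0.981 mcg/mL.
Difference ≈ 0.728 − 0.981 ≈ -0.253 mcg/mL.

-0.3 mcg/mL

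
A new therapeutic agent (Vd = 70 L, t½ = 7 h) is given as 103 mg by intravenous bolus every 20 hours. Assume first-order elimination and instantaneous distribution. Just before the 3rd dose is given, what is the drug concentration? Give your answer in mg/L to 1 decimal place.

f = (1/2)^(τ/t½) = (1/2)^(20/7) ≈ 0.1380.
C₀ = D/Vd = 103/70 ≈ 1.471 mg/L.
Before the 3rd dose, 2 doses have been given. Superposition: Cmin = C₀·(f + f²).
≈ 1.471 × (0.1380 + 0.0190) ≈ 1.471 × 0.1570 ≈ 0.231 mg/L.

0.2 mg/L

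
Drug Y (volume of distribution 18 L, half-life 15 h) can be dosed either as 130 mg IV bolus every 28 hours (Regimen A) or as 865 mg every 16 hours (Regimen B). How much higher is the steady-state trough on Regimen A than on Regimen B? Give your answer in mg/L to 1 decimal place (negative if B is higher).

Regimen A: f = (1/2)^(28/15) ≈ 0.2742; Cmin,ss = (130/18)·f/(1−f) ≈ 2.728 mg/L.
Regimen B: f = (1/2)^(16/15) ≈ 0.4774; Cmin,ss = (865/18)·f/(1−f) ≈ 43.899 mg/L.
Difference ≈ 2.728 − 43.899 ≈ -41.171 mg/L.

-41.2 mg/L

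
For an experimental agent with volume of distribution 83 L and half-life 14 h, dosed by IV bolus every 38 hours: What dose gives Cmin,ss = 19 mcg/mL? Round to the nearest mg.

τ/t½ = 38/14 ≈ 2.7143, so f = (1/2)^(38/14) ≈ 0.152377.
Cmin,ss = (D/Vd)·f/(1−f), so D = Cmin,ss·Vd·(1−f)/f.
D = 19 × 83 × (1−f)/f ≈ 19 × 83 × 5.56267 ≈ 8772.33 mg.

8772 mg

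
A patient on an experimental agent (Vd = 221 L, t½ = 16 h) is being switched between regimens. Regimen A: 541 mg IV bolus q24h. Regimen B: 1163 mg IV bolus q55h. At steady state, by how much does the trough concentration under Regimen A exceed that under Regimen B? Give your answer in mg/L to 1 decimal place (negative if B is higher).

Regimen A: f = (1/2)^(24/16) ≈ 0.3536; Cmin,ss = (541/221)·f/(1−f) ≈ 1.339 mg/L.
Regimen B: f = (1/2)^(55/16) ≈ 0.0923; Cmin,ss = (1163/221)·f/(1−f) ≈ 0.535 mg/L.
Difference ≈ 1.339 − 0.535 ≈ 0.804 mg/L.

0.8 mg/L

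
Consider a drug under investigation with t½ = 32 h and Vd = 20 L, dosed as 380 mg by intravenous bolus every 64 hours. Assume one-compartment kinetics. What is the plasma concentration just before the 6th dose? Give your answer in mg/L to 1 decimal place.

f = (1/2)^(τ/t½) = (1/2)^(64/32) ≈ 0.2500.
C₀ = D/Vd = 380/20 ≈ 19.000 mg/L.
Before the 6th dose, 5 doses have been given. Superposition: Cmin = C₀·(f + f² + … + f^5).
≈ 19.000 × (0.2500 + 0.0625 + 0.0156 + 0.0039 + 0.0010) ≈ 19.000 × 0.3330 ≈ 6.327 mg/L.

6.3 mg/L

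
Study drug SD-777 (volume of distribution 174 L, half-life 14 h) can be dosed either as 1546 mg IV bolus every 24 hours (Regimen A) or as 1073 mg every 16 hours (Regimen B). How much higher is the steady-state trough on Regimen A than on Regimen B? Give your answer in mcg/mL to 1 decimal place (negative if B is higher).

-1.2 mcg/mL

Regimen A: f = (1/2)^(24/14) ≈ 0.3048; Cmin,ss = (1546/174)·f/(1−f) ≈ 3.896 mcg/mL.
Regimen B: f = (1/2)^(16/14) ≈ 0.4529; Cmin,ss = (1073/174)·f/(1−f) ≈ 5.105 mcg/mL.
Difference ≈ 3.896 − 5.105 ≈ -1.209 mcg/mL.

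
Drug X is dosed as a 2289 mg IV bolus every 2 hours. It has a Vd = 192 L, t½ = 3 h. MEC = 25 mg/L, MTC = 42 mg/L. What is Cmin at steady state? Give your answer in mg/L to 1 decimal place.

Over one 2-h interval, 2/3 ≈ 0.66667 half-lives elapse, leaving f ≈ 0.6300 of each dose.
At steady state, accumulation factor R = 1/(1 − e^(−kτ)) ≈ 2.7027.
Single-dose peak C₀ = D/Vd = 2289/192 ≈ 11.922 mg/L.
Cmax,ss = C₀/(1 − f) ≈ 11.922/0.3700 ≈ 32.222 mg/L.
One interval later, Cmin,ss = Cmax,ss·e^(−kτ) ≈ 32.222 × 0.6300 ≈ 20.300 mg/L.
Trough 20.3 mg/L vs MEC 25 mg/L: subtherapeutic.

20.3 mg/L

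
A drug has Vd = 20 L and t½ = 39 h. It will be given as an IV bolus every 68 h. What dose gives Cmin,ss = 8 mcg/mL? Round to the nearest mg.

376 mg

τ/t½ = 68/39 ≈ 1.7436, so f = (1/2)^(68/39) ≈ 0.298626.
Cmin,ss = (D/Vd)·f/(1−f), so D = Cmin,ss·Vd·(1−f)/f.
D = 8 × 20 × (1−f)/f ≈ 8 × 20 × 2.34867 ≈ 375.79 mg.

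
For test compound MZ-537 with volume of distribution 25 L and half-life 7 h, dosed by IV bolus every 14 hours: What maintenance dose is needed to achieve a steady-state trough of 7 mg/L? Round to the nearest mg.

τ/t½ = 14/7 ≈ 2, so f = (1/2)^(14/7) ≈ 0.250000.
Cmin,ss = (D/Vd)·f/(1−f), so D = Cmin,ss·Vd·(1−f)/f.
D = 7 × 25 × (1−f)/f ≈ 7 × 25 × 3.00000 ≈ 525.00 mg.

525 mg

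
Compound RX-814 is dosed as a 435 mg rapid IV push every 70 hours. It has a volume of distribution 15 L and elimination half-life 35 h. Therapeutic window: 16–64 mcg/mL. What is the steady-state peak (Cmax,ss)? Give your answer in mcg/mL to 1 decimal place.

38.7 mcg/mL

τ = 70 h = 2 half-lives, so f = (1/2)^2 = 0.25.
Accumulation ratio R = 1/(1 − f) = 1/0.75 = 4/3.
Single-dose peak C₀ = D/Vd = 435/15 = 29 mcg/mL.
Steady-state peak Cmax,ss = C₀·R = 29 × 4/3 ≈ 38.667 mcg/mL.
Peak 38.7 mcg/mL vs MTC 64 mcg/mL: below toxic threshold.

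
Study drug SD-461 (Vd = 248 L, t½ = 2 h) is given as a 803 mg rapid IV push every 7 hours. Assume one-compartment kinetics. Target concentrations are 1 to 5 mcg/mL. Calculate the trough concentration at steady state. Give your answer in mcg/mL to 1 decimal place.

0.3 mcg/mL

Over one 7-h interval, 7/2 ≈ 3.5 half-lives elapse, leaving f ≈ 0.0884 of each dose.
At steady state, accumulation factor R = 1/(1 − e^(−kτ)) ≈ 1.0970.
Single-dose peak C₀ = D/Vd = 803/248 ≈ 3.238 mcg/mL.
Cmax,ss = C₀/(1 − f) ≈ 3.238/0.9116 ≈ 3.552 mcg/mL.
Steady-state trough Cmin,ss = Cmax,ss·f ≈ 3.552 × 0.0884 ≈ 0.314 mcg/mL.
Trough 0.3 mcg/mL vs MEC 1 mcg/mL: subtherapeutic.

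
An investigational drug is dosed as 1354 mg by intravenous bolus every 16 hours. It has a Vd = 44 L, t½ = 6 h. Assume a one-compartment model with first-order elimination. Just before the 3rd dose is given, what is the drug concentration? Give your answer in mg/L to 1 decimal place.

f = (1/2)^(τ/t½) = (1/2)^(16/6) ≈ 0.1575.
C₀ = D/Vd = 1354/44 ≈ 30.773 mg/L.
Before the 3rd dose, 2 doses have been given. Superposition: Cmin = C₀·(f + f²).
≈ 30.773 × (0.1575 + 0.0248) ≈ 30.773 × 0.1823 ≈ 5.610 mg/L.

5.6 mg/L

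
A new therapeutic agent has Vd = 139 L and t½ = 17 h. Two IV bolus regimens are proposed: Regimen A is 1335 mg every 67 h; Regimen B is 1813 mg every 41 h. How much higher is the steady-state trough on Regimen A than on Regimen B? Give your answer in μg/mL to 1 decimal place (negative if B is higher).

Regimen A: f = (1/2)^(67/17) ≈ 0.0651; Cmin,ss = (1335/139)·f/(1−f) ≈ 0.669 μg/mL.
Regimen B: f = (1/2)^(41/17) ≈ 0.1879; Cmin,ss = (1813/139)·f/(1−f) ≈ 3.018 μg/mL.
Difference ≈ 0.669 − 3.018 ≈ -2.349 μg/mL.

-2.3 μg/mL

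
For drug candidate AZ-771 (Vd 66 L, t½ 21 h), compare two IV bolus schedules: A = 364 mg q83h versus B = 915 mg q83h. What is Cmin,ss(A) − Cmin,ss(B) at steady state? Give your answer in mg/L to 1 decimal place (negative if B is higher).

-0.6 mg/L

Regimen A: f = (1/2)^(83/21) ≈ 0.0646; Cmin,ss = (364/66)·f/(1−f) ≈ 0.381 mg/L.
Regimen B: f = (1/2)^(83/21) ≈ 0.0646; Cmin,ss = (915/66)·f/(1−f) ≈ 0.957 mg/L.
Difference ≈ 0.381 − 0.957 ≈ -0.576 mg/L.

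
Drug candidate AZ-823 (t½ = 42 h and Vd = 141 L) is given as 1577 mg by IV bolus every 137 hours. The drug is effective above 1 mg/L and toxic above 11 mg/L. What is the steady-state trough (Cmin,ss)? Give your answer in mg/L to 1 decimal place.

1.3 mg/L

τ/t½ = 137/42 ≈ 3.2619, so fraction remaining f = (1/2)^(137/42) ≈ 0.1042.
Each bolus raises the concentration by D/Vd = 1577/141 ≈ 11.184 mg/L.
Steady-state trough Cmin,ss = C₀·f/(1−f) ≈ 11.184 × 0.1042/0.8958 ≈ 1.301 mg/L.
Trough 1.3 mg/L vs MEC 1 mg/L: adequate.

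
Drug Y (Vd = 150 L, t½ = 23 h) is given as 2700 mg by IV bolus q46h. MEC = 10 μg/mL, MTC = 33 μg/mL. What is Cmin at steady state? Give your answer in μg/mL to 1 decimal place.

6.0 μg/mL

τ = 46 h = 2 half-lives, so f = (1/2)^2 = 0.25.
At steady state, R = 1/(1 − 0.25) = 4/3.
Single-dose peak C₀ = D/Vd = 2700/150 = 18 μg/mL.
Steady-state peak Cmax,ss = C₀·R = 18 × 4/3 ≈ 24.000 μg/mL.
Steady-state trough Cmin,ss = Cmax,ss·f ≈ 24.000 × 0.25 ≈ 6.000 μg/mL.
Trough 6.0 μg/mL vs MEC 10 μg/mL: subtherapeutic.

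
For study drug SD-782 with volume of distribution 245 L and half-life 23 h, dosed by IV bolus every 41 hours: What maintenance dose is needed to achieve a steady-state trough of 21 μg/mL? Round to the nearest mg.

12556 mg

τ/t½ = 41/23 ≈ 1.7826, so f = (1/2)^(41/23) ≈ 0.290657.
Cmin,ss = (D/Vd)·f/(1−f), so D = Cmin,ss·Vd·(1−f)/f.
D = 21 × 245 × (1−f)/f ≈ 21 × 245 × 2.44048 ≈ 12556.27 mg.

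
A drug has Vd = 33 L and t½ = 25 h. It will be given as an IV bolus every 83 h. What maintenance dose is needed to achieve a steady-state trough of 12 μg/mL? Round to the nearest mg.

τ/t½ = 83/25 ≈ 3.32, so f = (1/2)^(83/25) ≈ 0.100134.
Cmin,ss = (D/Vd)·f/(1−f), so D = Cmin,ss·Vd·(1−f)/f.
D = 12 × 33 × (1−f)/f ≈ 12 × 33 × 8.98662 ≈ 3558.70 mg.

3559 mg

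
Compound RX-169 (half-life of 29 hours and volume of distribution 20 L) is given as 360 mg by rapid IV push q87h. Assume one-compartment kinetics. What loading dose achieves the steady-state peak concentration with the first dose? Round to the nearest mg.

411 mg

f = (1/2)^(87/29) ≈ 0.125000; accumulation ratio R = 1/(1−f) ≈ 1.14286.
Loading dose to hit Cmax,ss on first dose: D_load = D_maint·R ≈ 360 × 1.14286 ≈ 411.43 mg.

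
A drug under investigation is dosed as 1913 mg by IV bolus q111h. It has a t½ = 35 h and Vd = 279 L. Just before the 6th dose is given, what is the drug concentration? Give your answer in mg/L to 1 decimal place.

0.9 mg/L

f = (1/2)^(τ/t½) = (1/2)^(111/35) ≈ 0.1110.
C₀ = D/Vd = 1913/279 ≈ 6.857 mg/L.
Before the 6th dose, 5 doses have been given. Superposition: Cmin = C₀·(f + f² + … + f^5).
≈ 6.857 × (0.1110 + 0.0123 + 0.0014 + 0.0002 + 0.0000) ≈ 6.857 × 0.1249 ≈ 0.856 mg/L.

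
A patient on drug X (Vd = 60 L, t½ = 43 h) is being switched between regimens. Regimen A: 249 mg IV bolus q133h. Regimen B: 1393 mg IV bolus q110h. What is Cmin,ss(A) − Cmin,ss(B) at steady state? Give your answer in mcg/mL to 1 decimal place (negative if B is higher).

-4.2 mcg/mL

Regimen A: f = (1/2)^(133/43) ≈ 0.1172; Cmin,ss = (249/60)·f/(1−f) ≈ 0.551 mcg/mL.
Regimen B: f = (1/2)^(110/43) ≈ 0.1698; Cmin,ss = (1393/60)·f/(1−f) ≈ 4.748 mcg/mL.
Difference ≈ 0.551 − 4.748 ≈ -4.197 mcg/mL.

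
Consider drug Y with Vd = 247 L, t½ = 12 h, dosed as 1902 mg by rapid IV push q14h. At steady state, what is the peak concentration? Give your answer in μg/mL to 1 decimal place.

τ/t½ = 14/12 ≈ 1.1667, so fraction remaining f = (1/2)^(14/12) ≈ 0.4454.
Accumulation ratio R = 1/(1 − f) ≈ 1/0.5546 ≈ 1.8031.
Each bolus raises the concentration by D/Vd = 1902/247 ≈ 7.700 μg/mL.
Steady-state peak Cmax,ss = C₀·R ≈ 7.700 × 1.8031 ≈ 13.884 μg/mL.

13.9 μg/mL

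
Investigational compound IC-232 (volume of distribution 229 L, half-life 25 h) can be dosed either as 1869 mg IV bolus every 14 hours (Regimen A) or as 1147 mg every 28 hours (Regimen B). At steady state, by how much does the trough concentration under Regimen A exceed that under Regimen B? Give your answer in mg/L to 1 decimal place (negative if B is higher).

12.9 mg/L

Regimen A: f = (1/2)^(14/25) ≈ 0.6783; Cmin,ss = (1869/229)·f/(1−f) ≈ 17.209 mg/L.
Regimen B: f = (1/2)^(28/25) ≈ 0.4601; Cmin,ss = (1147/229)·f/(1−f) ≈ 4.268 mg/L.
Difference ≈ 17.209 − 4.268 ≈ 12.941 mg/L.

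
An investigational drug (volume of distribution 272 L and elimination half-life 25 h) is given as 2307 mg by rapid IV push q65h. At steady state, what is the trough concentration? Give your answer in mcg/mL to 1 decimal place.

1.7 mcg/mL

τ/t½ = 65/25 ≈ 2.6, so fraction remaining f = (1/2)^(65/25) ≈ 0.1649.
Single-dose peak C₀ = D/Vd = 2307/272 ≈ 8.482 mcg/mL.
Steady-state trough Cmin,ss = C₀·f/(1−f) ≈ 8.482 × 0.1649/0.8351 ≈ 1.675 mcg/mL.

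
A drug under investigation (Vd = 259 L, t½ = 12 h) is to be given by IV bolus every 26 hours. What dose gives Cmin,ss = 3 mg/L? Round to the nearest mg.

2712 mg

τ/t½ = 26/12 ≈ 2.1667, so f = (1/2)^(26/12) ≈ 0.222725.
Cmin,ss = (D/Vd)·f/(1−f), so D = Cmin,ss·Vd·(1−f)/f.
D = 3 × 259 × (1−f)/f ≈ 3 × 259 × 3.48984 ≈ 2711.61 mg.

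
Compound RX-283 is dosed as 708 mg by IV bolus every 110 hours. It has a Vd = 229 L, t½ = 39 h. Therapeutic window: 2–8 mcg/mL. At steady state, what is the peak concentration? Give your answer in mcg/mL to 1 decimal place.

3.6 mcg/mL

k = ln2/t½ = ln2/39 ≈ 0.017773 h⁻¹; fraction remaining f = e^(−kτ) = e^(−0.017773×110) ≈ 0.1416.
Accumulation ratio R = 1/(1 − f) ≈ 1/0.8584 ≈ 1.1650.
Each bolus raises the concentration by D/Vd = 708/229 ≈ 3.092 mcg/mL.
Steady-state peak Cmax,ss = C₀·R ≈ 3.092 × 1.1650 ≈ 3.602 mcg/mL.
Peak 3.6 mcg/mL vs MTC 8 mcg/mL: below toxic threshold.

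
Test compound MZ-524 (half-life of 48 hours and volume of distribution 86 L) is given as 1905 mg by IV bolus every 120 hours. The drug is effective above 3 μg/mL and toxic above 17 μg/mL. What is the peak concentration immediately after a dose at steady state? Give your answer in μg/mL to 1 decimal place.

26.9 μg/mL

τ/t½ = 120/48 ≈ 2.5, so fraction remaining f = (1/2)^(120/48) ≈ 0.1768.
Accumulation ratio R = 1/(1 − f) ≈ 1/0.8232 ≈ 1.2148.
Single-dose peak C₀ = D/Vd = 1905/86 ≈ 22.151 μg/mL.
Steady-state peak Cmax,ss = C₀·R ≈ 22.151 × 1.2148 ≈ 26.909 μg/mL.
Peak 26.9 μg/mL vs MTC 17 μg/mL: exceeds toxic threshold.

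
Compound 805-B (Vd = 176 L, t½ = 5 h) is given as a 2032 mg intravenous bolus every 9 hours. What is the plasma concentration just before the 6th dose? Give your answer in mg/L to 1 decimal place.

4.6 mg/L

f = (1/2)^(τ/t½) = (1/2)^(9/5) ≈ 0.2872.
C₀ = D/Vd = 2032/176 ≈ 11.545 mg/L.
Before the 6th dose, 5 doses have been given. Superposition: Cmin = C₀·(f + f² + … + f^5).
≈ 11.545 × (0.2872 + 0.0825 + 0.0237 + 0.0068 + 0.0020) ≈ 11.545 × 0.4022 ≈ 4.643 mg/L.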